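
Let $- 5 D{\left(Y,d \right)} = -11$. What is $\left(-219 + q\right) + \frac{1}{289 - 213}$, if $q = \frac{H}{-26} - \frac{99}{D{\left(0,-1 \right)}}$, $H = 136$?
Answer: $- \frac{265987}{988} \approx -269.22$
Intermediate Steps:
$D{\left(Y,d \right)} = \frac{11}{5}$ ($D{\left(Y,d \right)} = \left(- \frac{1}{5}\right) \left(-11\right) = \frac{11}{5}$)
$q = - \frac{653}{13}$ ($q = \frac{136}{-26} - \frac{99}{\frac{11}{5}} = 136 \left(- \frac{1}{26}\right) - 45 = - \frac{68}{13} - 45 = - \frac{653}{13} \approx -50.231$)
$\left(-219 + q\right) + \frac{1}{289 - 213} = \left(-219 - \frac{653}{13}\right) + \frac{1}{289 - 213} = - \frac{3500}{13} + \frac{1}{76} = - \frac{265987}{988}$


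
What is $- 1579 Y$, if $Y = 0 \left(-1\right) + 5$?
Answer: $-7895$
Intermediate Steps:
$Y = 5$ ($Y = 0 + 5 = 5$)
$- 1579 Y = \left(-1579\right) 5 = -7895$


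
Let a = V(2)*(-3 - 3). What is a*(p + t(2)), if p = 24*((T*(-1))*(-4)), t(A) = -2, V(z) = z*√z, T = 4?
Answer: -4584*√2 ≈ -6482.8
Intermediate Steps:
V(z) = z^(3/2)
a = -12*√2 (a = 2^(3/2)*(-3 - 3) = (2*√2)*(-6) = -12*√2 ≈ -16.971)
p = 384 (p = 24*((4*(-1))*(-4)) = 24*(-4*(-4)) = 24*16 = 384)
a*(p + t(2)) = (-12*√2)*(384 - 2) = -12*√2*382 = -4584*√2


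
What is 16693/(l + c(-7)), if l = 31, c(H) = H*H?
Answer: 16693/80 ≈ 208.66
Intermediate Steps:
c(H) = H²
16693/(l + c(-7)) = 16693/(31 + (-7)²) = 16693/(31 + 49) = 16693/80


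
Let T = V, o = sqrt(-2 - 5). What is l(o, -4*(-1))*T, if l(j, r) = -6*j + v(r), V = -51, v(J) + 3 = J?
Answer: -51 + 306*I*sqrt(7) ≈ -51.0 + 809.6*I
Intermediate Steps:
o = I*sqrt(7) (o = sqrt(-7) = I*sqrt(7) ≈ 2.6458*I)
v(J) = -3 + J
T = -51
l(j, r) = -3 + r - 6*j (l(j, r) = -6*j + (-3 + r) = -3 + r - 6*j)
l(o, -4*(-1))*T = (-3 - 4*(-1) - 6*I*sqrt(7))*(-51) = (-3 + 4 - 6*I*sqrt(7))*(-51) = (1 - 6*I*sqrt(7))*(-51) = -51 + 306*I*sqrt(7)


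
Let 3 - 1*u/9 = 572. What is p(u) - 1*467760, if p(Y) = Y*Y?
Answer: 25756881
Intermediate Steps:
u = -5121 (u = 27 - 9*572 = 27 - 5148 = -5121)
p(Y) = Y²
p(u) - 1*467760 = (-5121)² - 1*467760 = 26224641 - 467760 = 25756881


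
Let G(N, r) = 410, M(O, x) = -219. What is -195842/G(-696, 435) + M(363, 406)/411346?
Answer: -40279456561/84325930 ≈ -477.66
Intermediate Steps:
-195842/G(-696, 435) + M(363, 406)/411346 = -195842/410 - 219/411346 = -195842*1/410 - 219*1/411346 = -97921/205 - 219/411346 = -40279456561/84325930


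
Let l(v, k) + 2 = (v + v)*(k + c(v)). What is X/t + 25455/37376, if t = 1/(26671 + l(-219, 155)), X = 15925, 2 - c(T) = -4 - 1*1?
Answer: -26360189248145/37376 ≈ -7.0527e+8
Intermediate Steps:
c(T) = 7 (c(T) = 2 - (-4 - 1*1) = 2 - (-4 - 1) = 2 - 1*(-5) = 2 + 5 = 7)
l(v, k) = -2 + 2*v*(7 + k) (l(v, k) = -2 + (v + v)*(k + 7) = -2 + (2*v)*(7 + k) = -2 + 2*v*(7 + k))
t = -1/44287 (t = 1/(26671 + (-2 + 14*(-219) + 2*155*(-219))) = 1/(26671 + (-2 - 3066 - 67890)) = 1/(26671 - 70958) = 1/(-44287) = -1/44287 ≈ -2.2580e-5)
X/t + 25455/37376 = 15925/(-1/44287) + 25455/37376 = 15925*(-44287) + 25455*(1/37376) = -705270475 + 25455/37376 = -26360189248145/37376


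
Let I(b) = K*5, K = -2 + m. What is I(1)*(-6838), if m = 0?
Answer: 68380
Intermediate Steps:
K = -2 (K = -2 + 0 = -2)
I(b) = -10 (I(b) = -2*5 = -10)
I(1)*(-6838) = -10*(-6838) = 68380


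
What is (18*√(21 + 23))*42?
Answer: 1512*√11 ≈ 5014.7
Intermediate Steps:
(18*√(21 + 23))*42 = (18*√44)*42 = (18*(2*√11))*42 = (36*√11)*42 = 1512*√11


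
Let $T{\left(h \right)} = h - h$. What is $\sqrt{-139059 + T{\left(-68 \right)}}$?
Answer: $3 i \sqrt{15451} \approx 372.91 i$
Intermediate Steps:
$T{\left(h \right)} = 0$
$\sqrt{-139059 + T{\left(-68 \right)}} = \sqrt{-139059 + 0} = \sqrt{-139059} = 3 i \sqrt{15451}$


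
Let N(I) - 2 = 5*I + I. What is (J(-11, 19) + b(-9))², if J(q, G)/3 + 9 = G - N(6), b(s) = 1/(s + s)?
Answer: 2289169/324 ≈ 7065.3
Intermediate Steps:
N(I) = 2 + 6*I (N(I) = 2 + (5*I + I) = 2 + 6*I)
b(s) = 1/(2*s)
J(q, G) = -141 + 3*G (J(q, G) = -27 + 3*(G - (2 + 6*6)) = -27 + 3*(G - (2 + 36)) = -27 + 3*(G - 1*38) = -27 + 3*(G - 38) = -27 + 3*(-38 + G) = -27 + (-114 + 3*G) = -141 + 3*G)
(J(-11, 19) + b(-9))² = ((-141 + 3*19) + (½)/(-9))² = ((-141 + 57) + (½)*(-⅑))² = (-84 - 1/18)² = (-1513/18)² = 2289169/324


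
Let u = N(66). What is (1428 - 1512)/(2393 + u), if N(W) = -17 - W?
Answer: -2/55 ≈ -0.036364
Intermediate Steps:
u = -83 (u = -17 - 1*66 = -17 - 66 = -83)
(1428 - 1512)/(2393 + u) = (1428 - 1512)/(2393 - 83) = -84/2310 = -84*1/2310 = -2/55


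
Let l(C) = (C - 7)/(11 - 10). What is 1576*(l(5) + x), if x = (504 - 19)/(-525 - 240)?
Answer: -635128/153 ≈ -4151.2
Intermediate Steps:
x = -97/153 (x = 485/(-765) = 485*(-1/765) = -97/153 ≈ -0.63399)
l(C) = -7 + C (l(C) = (-7 + C)/1 = (-7 + C)*1 = -7 + C)
1576*(l(5) + x) = 1576*((-7 + 5) - 97/153) = 1576*(-2 - 97/153) = 1576*(-403/153) = -635128/153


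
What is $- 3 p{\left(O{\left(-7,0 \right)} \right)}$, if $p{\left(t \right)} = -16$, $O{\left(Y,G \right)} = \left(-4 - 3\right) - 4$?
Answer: $48$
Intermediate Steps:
$O{\left(Y,G \right)} = -11$ ($O{\left(Y,G \right)} = -7 - 4 = -11$)
$- 3 p{\left(O{\left(-7,0 \right)} \right)} = \left(-3\right) \left(-16\right) = 48$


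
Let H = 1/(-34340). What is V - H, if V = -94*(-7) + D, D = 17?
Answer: 23179501/34340 ≈ 675.00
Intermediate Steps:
H = -1/34340 ≈ -2.9121e-5
V = 675 (V = -94*(-7) + 17 = 658 + 17 = 675)
V - H = 675 - 1*(-1/34340) = 675 + 1/34340 = 23179501/34340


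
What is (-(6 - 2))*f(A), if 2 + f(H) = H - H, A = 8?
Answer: 8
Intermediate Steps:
f(H) = -2 (f(H) = -2 + (H - H) = -2 + 0 = -2)
(-(6 - 2))*f(A) = -(6 - 2)*(-2) = -1*4*(-2) = -4*(-2) = 8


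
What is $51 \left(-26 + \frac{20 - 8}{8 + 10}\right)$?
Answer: $-1292$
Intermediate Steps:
$51 \left(-26 + \frac{20 - 8}{8 + 10}\right) = 51 \left(-26 + \frac{12}{18}\right) = 51 \left(-26 + 12 \cdot \frac{1}{18}\right) = 51 \left(-26 + \frac{2}{3}\right) = 51 \left(- \frac{76}{3}\right) = -1292$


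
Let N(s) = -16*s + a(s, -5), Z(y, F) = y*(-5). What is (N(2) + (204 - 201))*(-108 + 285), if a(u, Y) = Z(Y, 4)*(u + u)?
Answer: 12567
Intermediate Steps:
Z(y, F) = -5*y
a(u, Y) = -10*Y*u (a(u, Y) = (-5*Y)*(u + u) = (-5*Y)*(2*u) = -10*Y*u)
N(s) = 34*s (N(s) = -16*s - 10*(-5)*s = -16*s + 50*s = 34*s)
(N(2) + (204 - 201))*(-108 + 285) = (34*2 + (204 - 201))*(-108 + 285) = (68 + 3)*177 = 71*177 = 12567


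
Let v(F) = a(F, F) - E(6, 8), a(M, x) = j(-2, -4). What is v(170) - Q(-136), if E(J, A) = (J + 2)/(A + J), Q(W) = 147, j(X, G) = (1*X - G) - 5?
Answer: -1054/7 ≈ -150.57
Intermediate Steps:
j(X, G) = -5 + X - G (j(X, G) = (X - G) - 5 = -5 + X - G)
a(M, x) = -3 (a(M, x) = -5 - 2 - 1*(-4) = -5 - 2 + 4 = -3)
E(J, A) = (2 + J)/(A + J)
v(F) = -25/7 (v(F) = -3 - (2 + 6)/(8 + 6) = -3 - 8/14 = -3 - 1*4/7 = -3 - 4/7 = -25/7)
v(170) - Q(-136) = -25/7 - 1*147 = -25/7 - 147 = -1054/7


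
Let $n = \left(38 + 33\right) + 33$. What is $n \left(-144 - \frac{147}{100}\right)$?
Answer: $- \frac{378222}{25} \approx -15129.0$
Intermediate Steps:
$n = 104$ ($n = 71 + 33 = 104$)
$n \left(-144 - \frac{147}{100}\right) = 104 \left(-144 - \frac{147}{100}\right) = 104 \left(- \frac{14547}{100}\right) = - \frac{378222}{25}$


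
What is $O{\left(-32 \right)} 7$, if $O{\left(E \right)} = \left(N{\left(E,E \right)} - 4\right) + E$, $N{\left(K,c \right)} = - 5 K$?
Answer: $868$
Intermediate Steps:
$O{\left(E \right)} = -4 - 4 E$ ($O{\left(E \right)} = \left(- 5 E - 4\right) + E = \left(-4 - 5 E\right) + E = -4 - 4 E$)
$O{\left(-32 \right)} 7 = \left(-4 - -128\right) 7 = \left(-4 + 128\right) 7 = 124 \cdot 7 = 868$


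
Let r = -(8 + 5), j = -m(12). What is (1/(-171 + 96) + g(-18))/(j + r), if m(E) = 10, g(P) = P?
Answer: 1351/1725 ≈ 0.78319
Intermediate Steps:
j = -10 (j = -1*10 = -10)
r = -13 (r = -1*13 = -13)
(1/(-171 + 96) + g(-18))/(j + r) = (1/(-171 + 96) - 18)/(-10 - 13) = (1/(-75) - 18)/(-23) = (-1/75 - 18)*(-1/23) = -1351/75*(-1/23) = 1351/1725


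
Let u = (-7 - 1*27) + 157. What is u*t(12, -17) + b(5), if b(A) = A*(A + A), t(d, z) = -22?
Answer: -2656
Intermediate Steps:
u = 123 (u = (-7 - 27) + 157 = -34 + 157 = 123)
b(A) = 2*A**2 (b(A) = A*(2*A) = 2*A**2)
u*t(12, -17) + b(5) = 123*(-22) + 2*5**2 = -2706 + 2*25 = -2706 + 50 = -2656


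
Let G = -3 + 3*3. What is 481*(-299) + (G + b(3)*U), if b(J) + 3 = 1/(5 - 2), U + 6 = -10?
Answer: -431311/3 ≈ -1.4377e+5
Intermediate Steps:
G = 6 (G = -3 + 9 = 6)
U = -16 (U = -6 - 10 = -16)
b(J) = -8/3 (b(J) = -3 + 1/(5 - 2) = -3 + 1/3 = -3 + ⅓ = -8/3)
481*(-299) + (G + b(3)*U) = 481*(-299) + (6 - 8/3*(-16)) = -143819 + (6 + 128/3) = -143819 + 146/3 = -431311/3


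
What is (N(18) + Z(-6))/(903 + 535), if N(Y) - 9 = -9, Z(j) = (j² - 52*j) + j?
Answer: 171/719 ≈ 0.23783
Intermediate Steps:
Z(j) = j² - 51*j
N(Y) = 0 (N(Y) = 9 - 9 = 0)
(N(18) + Z(-6))/(903 + 535) = (0 - 6*(-51 - 6))/(903 + 535) = (0 - 6*(-57))/1438 = (0 + 342)*(1/1438) = 342*(1/1438) = 171/719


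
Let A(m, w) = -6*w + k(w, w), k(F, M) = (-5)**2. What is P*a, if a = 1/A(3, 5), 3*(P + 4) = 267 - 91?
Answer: -164/15 ≈ -10.933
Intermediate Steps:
k(F, M) = 25
P = 164/3 (P = -4 + (267 - 91)/3 = -4 + (1/3)*176 = -4 + 176/3 = 164/3 ≈ 54.667)
A(m, w) = 25 - 6*w (A(m, w) = -6*w + 25 = 25 - 6*w)
a = -1/5 (a = 1/(25 - 6*5) = 1/(25 - 30) = 1/(-5) = -1/5 ≈ -0.20000)
P*a = (164/3)*(-1/5) = -164/15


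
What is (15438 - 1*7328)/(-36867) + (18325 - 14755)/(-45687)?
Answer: -167378920/561447543 ≈ -0.29812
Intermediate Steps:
(15438 - 1*7328)/(-36867) + (18325 - 14755)/(-45687) = (15438 - 7328)*(-1/36867) + 3570*(-1/45687) = 8110*(-1/36867) - 1190/15229 = -8110/36867 - 1190/15229 = -167378920/561447543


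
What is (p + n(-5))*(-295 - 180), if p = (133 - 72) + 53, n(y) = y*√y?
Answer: -54150 + 2375*I*√5 ≈ -54150.0 + 5310.7*I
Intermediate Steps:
n(y) = y^(3/2)
p = 114 (p = 61 + 53 = 114)
(p + n(-5))*(-295 - 180) = (114 + (-5)^(3/2))*(-295 - 180) = (114 - 5*I*√5)*(-475) = -54150 + 2375*I*√5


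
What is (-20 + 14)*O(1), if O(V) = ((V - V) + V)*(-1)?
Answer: 6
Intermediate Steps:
O(V) = -V (O(V) = (0 + V)*(-1) = V*(-1) = -V)
(-20 + 14)*O(1) = (-20 + 14)*(-1*1) = -6*(-1) = 6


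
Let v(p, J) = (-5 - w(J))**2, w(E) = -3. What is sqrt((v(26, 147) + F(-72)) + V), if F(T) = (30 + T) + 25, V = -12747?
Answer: 2*I*sqrt(3190) ≈ 112.96*I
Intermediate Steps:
F(T) = 55 + T
v(p, J) = 4 (v(p, J) = (-5 - 1*(-3))**2 = (-5 + 3)**2 = (-2)**2 = 4)
sqrt((v(26, 147) + F(-72)) + V) = sqrt((4 + (55 - 72)) - 12747) = sqrt((4 - 17) - 12747) = sqrt(-13 - 12747) = sqrt(-12760) = 2*I*sqrt(3190)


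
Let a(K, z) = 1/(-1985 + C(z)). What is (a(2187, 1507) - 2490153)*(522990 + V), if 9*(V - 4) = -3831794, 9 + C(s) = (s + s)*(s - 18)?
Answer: -2443962124505889740/10093167 ≈ -2.4214e+11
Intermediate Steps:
C(s) = -9 + 2*s*(-18 + s) (C(s) = -9 + (s + s)*(s - 18) = -9 + (2*s)*(-18 + s) = -9 + 2*s*(-18 + s))
a(K, z) = 1/(-1994 - 36*z + 2*z²) (a(K, z) = 1/(-1985 + (-9 - 36*z + 2*z²)) = 1/(-1994 - 36*z + 2*z²))
V = -3831758/9 (V = 4 + (⅑)*(-3831794) = 4 - 3831794/9 = -3831758/9 ≈ -4.2575e+5)
(a(2187, 1507) - 2490153)*(522990 + V) = (1/(2*(-997 + 1507² - 18*1507)) - 2490153)*(522990 - 3831758/9) = (1/(2*(-997 + 2271049 - 27126)) - 2490153)*(875152/9) = ((½)/2242926 - 2490153)*(875152/9) = ((½)*(1/2242926) - 2490153)*(875152/9) = (1/4485852 - 2490153)*(875152/9) = -11170457815355/4485852*875152/9 = -2443962124505889740/10093167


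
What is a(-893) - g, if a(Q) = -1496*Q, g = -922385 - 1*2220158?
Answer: 4478471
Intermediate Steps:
g = -3142543 (g = -922385 - 2220158 = -3142543)
a(-893) - g = -1496*(-893) - 1*(-3142543) = 1335928 + 3142543 = 4478471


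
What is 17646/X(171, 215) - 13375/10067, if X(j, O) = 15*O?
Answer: 44835969/10822025 ≈ 4.1430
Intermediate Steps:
17646/X(171, 215) - 13375/10067 = 17646/((15*215)) - 13375/10067 = 17646/3225 - 13375*1/10067 = 17646*(1/3225) - 13375/10067 = 5882/1075 - 13375/10067 = 44835969/10822025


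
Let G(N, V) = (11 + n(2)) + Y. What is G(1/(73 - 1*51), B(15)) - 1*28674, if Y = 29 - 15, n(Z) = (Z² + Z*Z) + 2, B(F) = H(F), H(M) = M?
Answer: -28639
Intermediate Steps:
B(F) = F
n(Z) = 2 + 2*Z² (n(Z) = (Z² + Z²) + 2 = 2*Z² + 2 = 2 + 2*Z²)
Y = 14
G(N, V) = 35 (G(N, V) = (11 + (2 + 2*2²)) + 14 = (11 + (2 + 2*4)) + 14 = (11 + (2 + 8)) + 14 = (11 + 10) + 14 = 21 + 14 = 35)
G(1/(73 - 1*51), B(15)) - 1*28674 = 35 - 1*28674 = 35 - 28674 = -28639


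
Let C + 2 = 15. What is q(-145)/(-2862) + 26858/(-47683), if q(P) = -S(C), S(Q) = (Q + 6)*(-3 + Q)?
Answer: -33903913/68234373 ≈ -0.49687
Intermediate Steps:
C = 13 (C = -2 + 15 = 13)
S(Q) = (-3 + Q)*(6 + Q) (S(Q) = (6 + Q)*(-3 + Q) = (-3 + Q)*(6 + Q))
q(P) = -190 (q(P) = -(-18 + 13**2 + 3*13) = -(-18 + 169 + 39) = -1*190 = -190)
q(-145)/(-2862) + 26858/(-47683) = -190/(-2862) + 26858/(-47683) = -190*(-1/2862) + 26858*(-1/47683) = 95/1431 - 26858/47683 = -33903913/68234373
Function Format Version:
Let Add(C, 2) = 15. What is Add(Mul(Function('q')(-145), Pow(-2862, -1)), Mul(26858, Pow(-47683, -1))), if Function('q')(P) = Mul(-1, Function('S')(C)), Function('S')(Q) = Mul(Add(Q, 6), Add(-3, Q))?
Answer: Rational(-33903913, 68234373) ≈ -0.49687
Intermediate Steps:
C = 13 (C = Add(-2, 15) = 13)
Function('S')(Q) = Mul(Add(-3, Q), Add(6, Q)) (Function('S')(Q) = Mul(Add(6, Q), Add(-3, Q)) = Mul(Add(-3, Q), Add(6, Q)))
Function('q')(P) = -190 (Function('q')(P) = Mul(-1, Add(-18, Pow(13, 2), Mul(3, 13))) = Mul(-1, Add(-18, 169, 39)) = Mul(-1, 190) = -190)
Add(Mul(Function('q')(-145), Pow(-2862, -1)), Mul(26858, Pow(-47683, -1))) = Add(Mul(-190, Pow(-2862, -1)), Mul(26858, Pow(-47683, -1))) = Add(Mul(-190, Rational(-1, 2862)), Mul(26858, Rational(-1, 47683))) = Add(Rational(95, 1431), Rational(-26858, 47683)) = Rational(-33903913, 68234373)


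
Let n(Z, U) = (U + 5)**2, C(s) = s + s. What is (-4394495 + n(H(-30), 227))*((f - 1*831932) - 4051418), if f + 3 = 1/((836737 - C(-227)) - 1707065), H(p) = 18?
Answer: 18438744186762667933/869874 ≈ 2.1197e+13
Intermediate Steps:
C(s) = 2*s
n(Z, U) = (5 + U)**2
f = -2609623/869874 (f = -3 + 1/((836737 - 2*(-227)) - 1707065) = -3 + 1/((836737 - 1*(-454)) - 1707065) = -3 + 1/((836737 + 454) - 1707065) = -3 + 1/(837191 - 1707065) = -3 + 1/(-869874) = -3 - 1/869874 = -2609623/869874 ≈ -3.0000)
(-4394495 + n(H(-30), 227))*((f - 1*831932) - 4051418) = (-4394495 + (5 + 227)**2)*((-2609623/869874 - 1*831932) - 4051418) = (-4394495 + 232**2)*((-2609623/869874 - 831932) - 4051418) = (-4394495 + 53824)*(-723678626191/869874 - 4051418) = -4340671*(-4247901807523/869874) = 18438744186762667933/869874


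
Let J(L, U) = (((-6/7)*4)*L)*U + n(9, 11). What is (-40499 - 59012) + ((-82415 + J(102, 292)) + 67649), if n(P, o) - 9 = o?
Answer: -1514615/7 ≈ -2.1637e+5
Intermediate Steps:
n(P, o) = 9 + o
J(L, U) = 20 - 24*L*U/7 (J(L, U) = (((-6/7)*4)*L)*U + (9 + 11) = ((((⅐)*(-6))*4)*L)*U + 20 = ((-6/7*4)*L)*U + 20 = (-24*L/7)*U + 20 = -24*L*U/7 + 20 = 20 - 24*L*U/7)
(-40499 - 59012) + ((-82415 + J(102, 292)) + 67649) = (-40499 - 59012) + ((-82415 + (20 - 24/7*102*292)) + 67649) = -99511 + ((-82415 + (20 - 714816/7)) + 67649) = -99511 + ((-82415 - 714676/7) + 67649) = -99511 + (-1291581/7 + 67649) = -99511 - 818038/7 = -1514615/7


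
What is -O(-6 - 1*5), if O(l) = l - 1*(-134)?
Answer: -123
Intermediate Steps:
O(l) = 134 + l (O(l) = l + 134 = 134 + l)
-O(-6 - 1*5) = -(134 + (-6 - 1*5)) = -(134 + (-6 - 5)) = -(134 - 11) = -1*123 = -123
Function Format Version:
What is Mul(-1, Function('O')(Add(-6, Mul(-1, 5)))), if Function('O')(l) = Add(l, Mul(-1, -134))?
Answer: -123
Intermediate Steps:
Function('O')(l) = Add(134, l) (Function('O')(l) = Add(l, 134) = Add(134, l))
Mul(-1, Function('O')(Add(-6, Mul(-1, 5)))) = Mul(-1, Add(134, Add(-6, Mul(-1, 5)))) = Mul(-1, Add(134, Add(-6, -5))) = Mul(-1, Add(134, -11)) = Mul(-1, 123) = -123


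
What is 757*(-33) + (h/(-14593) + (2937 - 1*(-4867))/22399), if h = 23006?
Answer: -8165906099089/326868607 ≈ -24982.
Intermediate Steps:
757*(-33) + (h/(-14593) + (2937 - 1*(-4867))/22399) = 757*(-33) + (23006/(-14593) + (2937 - 1*(-4867))/22399) = -24981 + (23006*(-1/14593) + (2937 + 4867)*(1/22399)) = -24981 + (-23006/14593 + 7804*(1/22399)) = -24981 + (-23006/14593 + 7804/22399) = -24981 - 401427622/326868607 = -8165906099089/326868607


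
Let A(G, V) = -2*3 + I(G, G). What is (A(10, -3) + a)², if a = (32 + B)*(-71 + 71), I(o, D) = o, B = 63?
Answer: 16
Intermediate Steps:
a = 0 (a = (32 + 63)*(-71 + 71) = 95*0 = 0)
A(G, V) = -6 + G (A(G, V) = -2*3 + G = -6 + G)
(A(10, -3) + a)² = ((-6 + 10) + 0)² = (4 + 0)² = 4² = 16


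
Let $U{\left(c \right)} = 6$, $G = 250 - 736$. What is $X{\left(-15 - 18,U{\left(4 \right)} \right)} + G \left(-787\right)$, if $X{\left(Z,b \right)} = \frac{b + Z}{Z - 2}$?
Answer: $\frac{13386897}{35} \approx 3.8248 \cdot 10^{5}$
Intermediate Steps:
$G = -486$
$X{\left(Z,b \right)} = \frac{Z + b}{-2 + Z}$
$X{\left(-15 - 18,U{\left(4 \right)} \right)} + G \left(-787\right) = \frac{\left(-15 - 18\right) + 6}{-2 - 33} - -382482 = \frac{\left(-15 - 18\right) + 6}{-2 - 33} + 382482 = \frac{-33 + 6}{-2 - 33} + 382482 = \frac{1}{-35} \left(-27\right) + 382482 = \left(- \frac{1}{35}\right) \left(-27\right) + 382482 = \frac{27}{35} + 382482 = \frac{13386897}{35}$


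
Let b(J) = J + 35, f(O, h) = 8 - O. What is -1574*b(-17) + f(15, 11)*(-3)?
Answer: -28311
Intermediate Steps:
b(J) = 35 + J
-1574*b(-17) + f(15, 11)*(-3) = -1574*(35 - 17) + (8 - 1*15)*(-3) = -1574*18 + (8 - 15)*(-3) = -28332 - 7*(-3) = -28332 + 21 = -28311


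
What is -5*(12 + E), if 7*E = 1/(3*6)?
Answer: -7565/126 ≈ -60.040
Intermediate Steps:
E = 1/126 (E = 1/(7*((3*6))) = (⅐)/18 = (⅐)*(1/18) = 1/126 ≈ 0.0079365)
-5*(12 + E) = -5*(12 + 1/126) = -5*1513/126 = -7565/126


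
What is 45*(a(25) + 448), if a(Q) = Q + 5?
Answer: 21510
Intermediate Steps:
a(Q) = 5 + Q
45*(a(25) + 448) = 45*((5 + 25) + 448) = 45*(30 + 448) = 45*478 = 21510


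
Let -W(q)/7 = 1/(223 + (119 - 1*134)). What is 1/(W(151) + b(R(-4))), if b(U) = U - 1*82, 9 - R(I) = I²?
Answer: -208/18519 ≈ -0.011232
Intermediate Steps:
R(I) = 9 - I²
b(U) = -82 + U (b(U) = U - 82 = -82 + U)
W(q) = -7/208 (W(q) = -7/(223 + (119 - 1*134)) = -7/(223 + (119 - 134)) = -7/(223 - 15) = -7/208)
1/(W(151) + b(R(-4))) = 1/(-7/208 + (-82 + (9 - 1*(-4)²))) = 1/(-7/208 + (-82 + (9 - 1*16))) = 1/(-7/208 + (-82 + (9 - 16))) = 1/(-7/208 + (-82 - 7)) = 1/(-7/208 - 89) = 1/(-18519/208) = -208/18519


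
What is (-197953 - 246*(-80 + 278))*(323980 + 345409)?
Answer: -165112160129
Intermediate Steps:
(-197953 - 246*(-80 + 278))*(323980 + 345409) = (-197953 - 246*198)*669389 = (-197953 - 48708)*669389 = -246661*669389 = -165112160129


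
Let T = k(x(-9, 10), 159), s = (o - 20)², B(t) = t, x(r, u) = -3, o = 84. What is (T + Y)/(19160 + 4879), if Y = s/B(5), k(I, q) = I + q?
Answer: 4876/120195 ≈ 0.040567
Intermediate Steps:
s = 4096 (s = (84 - 20)² = 64² = 4096)
T = 156 (T = -3 + 159 = 156)
Y = 4096/5 ≈ 819.20
(T + Y)/(19160 + 4879) = (156 + 4096/5)/(19160 + 4879) = (4876/5)/24039 = (4876/5)*(1/24039) = 4876/120195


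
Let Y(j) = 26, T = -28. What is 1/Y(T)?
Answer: 1/26 ≈ 0.038462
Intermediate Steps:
1/Y(T) = 1/26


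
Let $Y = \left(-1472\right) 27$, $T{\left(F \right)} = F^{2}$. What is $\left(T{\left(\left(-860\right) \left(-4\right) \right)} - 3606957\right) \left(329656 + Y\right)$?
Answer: $2385002525416$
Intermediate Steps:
$Y = -39744$
$\left(T{\left(\left(-860\right) \left(-4\right) \right)} - 3606957\right) \left(329656 + Y\right) = \left(\left(\left(-860\right) \left(-4\right)\right)^{2} - 3606957\right) \left(329656 - 39744\right) = \left(3440^{2} - 3606957\right) 289912 = \left(11833600 - 3606957\right) 289912 = 8226643 \cdot 289912 = 2385002525416$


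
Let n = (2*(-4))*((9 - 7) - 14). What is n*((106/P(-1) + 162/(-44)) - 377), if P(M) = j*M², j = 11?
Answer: -391824/11 ≈ -35620.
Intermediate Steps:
P(M) = 11*M²
n = 96 (n = -8*(2 - 14) = -8*(-12) = 96)
n*((106/P(-1) + 162/(-44)) - 377) = 96*((106/((11*(-1)²)) + 162/(-44)) - 377) = 96*((106/((11*1)) + 162*(-1/44)) - 377) = 96*((106/11 - 81/22) - 377) = 96*(131/22 - 377) = 96*(-8163/22) = -391824/11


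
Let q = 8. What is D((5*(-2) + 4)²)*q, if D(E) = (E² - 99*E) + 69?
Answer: -17592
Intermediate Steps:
D(E) = 69 + E² - 99*E
D((5*(-2) + 4)²)*q = (69 + ((5*(-2) + 4)²)² - 99*(5*(-2) + 4)²)*8 = (69 + ((-10 + 4)²)² - 99*(-10 + 4)²)*8 = (69 + ((-6)²)² - 99*(-6)²)*8 = (69 + 36² - 99*36)*8 = (69 + 1296 - 3564)*8 = -2199*8 = -17592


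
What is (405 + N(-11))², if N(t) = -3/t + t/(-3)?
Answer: 182115025/1089 ≈ 1.6723e+5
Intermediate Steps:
N(t) = -3/t - t/3 (N(t) = -3/t + t*(-⅓) = -3/t - t/3)
(405 + N(-11))² = (405 + (-3/(-11) - ⅓*(-11)))² = (405 + (-3*(-1/11) + 11/3))² = (405 + (3/11 + 11/3))² = (405 + 130/33)² = (13495/33)² = 182115025/1089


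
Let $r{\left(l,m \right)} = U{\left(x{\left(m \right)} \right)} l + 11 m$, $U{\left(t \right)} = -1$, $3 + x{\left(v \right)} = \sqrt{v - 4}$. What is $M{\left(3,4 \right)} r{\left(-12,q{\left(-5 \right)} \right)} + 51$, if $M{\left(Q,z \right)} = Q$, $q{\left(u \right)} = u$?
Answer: $-78$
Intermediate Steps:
$x{\left(v \right)} = -3 + \sqrt{-4 + v}$ ($x{\left(v \right)} = -3 + \sqrt{v - 4} = -3 + \sqrt{-4 + v}$)
$r{\left(l,m \right)} = - l + 11 m$
$M{\left(3,4 \right)} r{\left(-12,q{\left(-5 \right)} \right)} + 51 = 3 \left(\left(-1\right) \left(-12\right) + 11 \left(-5\right)\right) + 51 = 3 \left(12 - 55\right) + 51 = 3 \left(-43\right) + 51 = -129 + 51 = -78$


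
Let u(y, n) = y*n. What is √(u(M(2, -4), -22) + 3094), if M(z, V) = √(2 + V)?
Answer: √(3094 - 22*I*√2) ≈ 55.624 - 0.2797*I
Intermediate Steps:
u(y, n) = n*y
√(u(M(2, -4), -22) + 3094) = √(-22*√(2 - 4) + 3094) = √(-22*I*√2 + 3094) = √(3094 - 22*I*√2)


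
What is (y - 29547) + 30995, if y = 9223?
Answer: 10671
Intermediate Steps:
(y - 29547) + 30995 = (9223 - 29547) + 30995 = -20324 + 30995 = 10671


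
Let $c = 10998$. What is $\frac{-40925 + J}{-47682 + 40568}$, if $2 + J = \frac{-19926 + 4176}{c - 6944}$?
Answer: $\frac{41483452}{7210039} \approx 5.7536$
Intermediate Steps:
$J = - \frac{11929}{2027}$ ($J = -2 + \frac{-19926 + 4176}{10998 - 6944} = -2 - \frac{15750}{4054} = -2 - \frac{7875}{2027} = - \frac{11929}{2027} \approx -5.8851$)
$\frac{-40925 + J}{-47682 + 40568} = \frac{-40925 - \frac{11929}{2027}}{-47682 + 40568} = - \frac{82966904}{2027 \left(-7114\right)} = \left(- \frac{82966904}{2027}\right) \left(- \frac{1}{7114}\right) = \frac{41483452}{7210039}$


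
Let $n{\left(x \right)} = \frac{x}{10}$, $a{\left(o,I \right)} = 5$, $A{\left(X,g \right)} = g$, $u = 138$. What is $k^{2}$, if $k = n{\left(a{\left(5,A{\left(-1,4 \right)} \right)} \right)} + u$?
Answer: $\frac{76729}{4} \approx 19182.0$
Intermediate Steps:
$n{\left(x \right)} = \frac{x}{10}$ ($n{\left(x \right)} = x \frac{1}{10} = \frac{x}{10}$)
$k = \frac{277}{2}$ ($k = \frac{1}{10} \cdot 5 + 138 = \frac{1}{2} + 138 = \frac{277}{2} \approx 138.5$)
$k^{2} = \left(\frac{277}{2}\right)^{2} = \frac{76729}{4}$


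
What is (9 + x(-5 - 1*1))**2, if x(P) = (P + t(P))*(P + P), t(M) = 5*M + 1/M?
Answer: 196249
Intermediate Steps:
t(M) = 1/M + 5*M
x(P) = 2*P*(1/P + 6*P) (x(P) = (P + (1/P + 5*P))*(P + P) = (1/P + 6*P)*(2*P) = 2*P*(1/P + 6*P))
(9 + x(-5 - 1*1))**2 = (9 + (2 + 12*(-5 - 1*1)**2))**2 = (9 + (2 + 12*(-5 - 1)**2))**2 = (9 + (2 + 12*(-6)**2))**2 = (9 + (2 + 12*36))**2 = (9 + (2 + 432))**2 = (9 + 434)**2 = 443**2 = 196249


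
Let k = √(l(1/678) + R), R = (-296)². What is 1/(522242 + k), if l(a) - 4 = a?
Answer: 50582868/26416489663433 - √40277512758/184915427644031 ≈ 1.9137e-6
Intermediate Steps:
l(a) = 4 + a
R = 87616
k = √40277512758/678 (k = √((4 + 1/678) + 87616) = √(2713/678 + 87616) = √(59406361/678) = √40277512758/678 ≈ 296.01)
1/(522242 + k) = 1/(522242 + √40277512758/678)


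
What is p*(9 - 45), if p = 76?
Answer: -2736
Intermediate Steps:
p*(9 - 45) = 76*(9 - 45) = 76*(-36) = -2736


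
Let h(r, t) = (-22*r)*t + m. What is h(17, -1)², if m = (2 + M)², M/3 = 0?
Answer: 142884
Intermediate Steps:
M = 0 (M = 3*0 = 0)
m = 4 (m = (2 + 0)² = 2² = 4)
h(r, t) = 4 - 22*r*t (h(r, t) = (-22*r)*t + 4 = -22*r*t + 4 = 4 - 22*r*t)
h(17, -1)² = (4 - 22*17*(-1))² = (4 + 374)² = 378² = 142884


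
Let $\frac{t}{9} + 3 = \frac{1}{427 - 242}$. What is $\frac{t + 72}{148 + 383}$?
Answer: $\frac{926}{10915} \approx 0.084837$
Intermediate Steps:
$t = - \frac{4986}{185}$ ($t = -27 + \frac{9}{427 - 242} = -27 + \frac{9}{185} = - \frac{4986}{185} \approx -26.951$)
$\frac{t + 72}{148 + 383} = \frac{- \frac{4986}{185} + 72}{148 + 383} = \frac{8334}{185 \cdot 531} = \frac{8334}{185} \cdot \frac{1}{531} = \frac{926}{10915}$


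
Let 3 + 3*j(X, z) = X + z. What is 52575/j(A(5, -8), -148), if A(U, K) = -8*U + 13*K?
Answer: -31545/59 ≈ -534.66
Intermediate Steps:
j(X, z) = -1 + X/3 + z/3 (j(X, z) = -1 + (X + z)/3 = -1 + (X/3 + z/3) = -1 + X/3 + z/3)
52575/j(A(5, -8), -148) = 52575/(-1 + (-8*5 + 13*(-8))/3 + (⅓)*(-148)) = 52575/(-1 + (-40 - 104)/3 - 148/3) = 52575/(-1 + (⅓)*(-144) - 148/3) = 52575/(-1 - 48 - 148/3) = 52575/(-295/3) = 52575*(-3/295) = -31545/59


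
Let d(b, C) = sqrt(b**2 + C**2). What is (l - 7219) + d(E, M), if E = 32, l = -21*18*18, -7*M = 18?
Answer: -14023 + 10*sqrt(505)/7 ≈ -13991.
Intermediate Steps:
M = -18/7 (M = -1/7*18 = -18/7 ≈ -2.5714)
l = -6804 (l = -378*18 = -6804)
d(b, C) = sqrt(C**2 + b**2)
(l - 7219) + d(E, M) = (-6804 - 7219) + sqrt((-18/7)**2 + 32**2) = -14023 + sqrt(324/49 + 1024) = -14023 + sqrt(50500/49) = -14023 + 10*sqrt(505)/7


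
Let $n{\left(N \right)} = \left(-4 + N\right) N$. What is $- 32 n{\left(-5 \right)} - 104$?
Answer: $-1544$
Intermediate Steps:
$n{\left(N \right)} = N \left(-4 + N\right)$
$- 32 n{\left(-5 \right)} - 104 = - 32 \left(- 5 \left(-4 - 5\right)\right) - 104 = - 32 \left(\left(-5\right) \left(-9\right)\right) - 104 = \left(-32\right) 45 - 104 = -1440 - 104 = -1544$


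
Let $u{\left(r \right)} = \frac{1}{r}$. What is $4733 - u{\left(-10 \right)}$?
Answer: $\frac{47331}{10} \approx 4733.1$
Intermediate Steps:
$4733 - u{\left(-10 \right)} = 4733 - \frac{1}{-10} = 4733 - - \frac{1}{10} = 4733 + \frac{1}{10} = \frac{47331}{10}$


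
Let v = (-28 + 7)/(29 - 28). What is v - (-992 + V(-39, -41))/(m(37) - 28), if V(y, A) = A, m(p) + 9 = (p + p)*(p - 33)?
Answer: -4406/259 ≈ -17.012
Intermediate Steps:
m(p) = -9 + 2*p*(-33 + p) (m(p) = -9 + (p + p)*(p - 33) = -9 + (2*p)*(-33 + p) = -9 + 2*p*(-33 + p))
v = -21 (v = -21/1 = 1*(-21) = -21)
v - (-992 + V(-39, -41))/(m(37) - 28) = -21 - (-992 - 41)/((-9 - 66*37 + 2*37²) - 28) = -21 - (-1033)/((-9 - 2442 + 2*1369) - 28) = -21 - (-1033)/((-9 - 2442 + 2738) - 28) = -21 - (-1033)/(287 - 28) = -21 - (-1033)/259 = -21 - 1*(-1033/259) = -21 + 1033/259 = -4406/259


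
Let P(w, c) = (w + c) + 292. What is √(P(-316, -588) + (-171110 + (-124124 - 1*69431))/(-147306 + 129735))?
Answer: I*√20282375153/5857 ≈ 24.316*I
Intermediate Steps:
P(w, c) = 292 + c + w (P(w, c) = (c + w) + 292 = 292 + c + w)
√(P(-316, -588) + (-171110 + (-124124 - 1*69431))/(-147306 + 129735)) = √((292 - 588 - 316) + (-171110 + (-124124 - 1*69431))/(-147306 + 129735)) = √(-612 + (-171110 + (-124124 - 69431))/(-17571)) = √(-612 + (-171110 - 193555)*(-1/17571)) = √(-612 - 364665*(-1/17571)) = √(-612 + 121555/5857) = √(-3462929/5857) = I*√20282375153/5857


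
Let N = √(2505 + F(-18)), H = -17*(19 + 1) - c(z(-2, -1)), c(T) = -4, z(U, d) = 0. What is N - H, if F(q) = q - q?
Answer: 336 + √2505 ≈ 386.05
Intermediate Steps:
F(q) = 0
H = -336 (H = -17*(19 + 1) - 1*(-4) = -17*20 + 4 = -340 + 4 = -336)
N = √2505 (N = √(2505 + 0) = √2505 ≈ 50.050)
N - H = √2505 - 1*(-336) = √2505 + 336 = 336 + √2505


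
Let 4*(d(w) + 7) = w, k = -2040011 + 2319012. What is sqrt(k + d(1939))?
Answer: sqrt(1117915)/2 ≈ 528.66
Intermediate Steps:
k = 279001
d(w) = -7 + w/4
sqrt(k + d(1939)) = sqrt(279001 + (-7 + (1/4)*1939)) = sqrt(279001 + (-7 + 1939/4)) = sqrt(279001 + 1911/4) = sqrt(1117915/4) = sqrt(1117915)/2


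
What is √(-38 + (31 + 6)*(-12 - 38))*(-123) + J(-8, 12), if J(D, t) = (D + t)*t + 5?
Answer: 53 - 492*I*√118 ≈ 53.0 - 5344.5*I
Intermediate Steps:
J(D, t) = 5 + t*(D + t) (J(D, t) = t*(D + t) + 5 = 5 + t*(D + t))
√(-38 + (31 + 6)*(-12 - 38))*(-123) + J(-8, 12) = √(-38 + (31 + 6)*(-12 - 38))*(-123) + (5 + 12² - 8*12) = √(-38 + 37*(-50))*(-123) + (5 + 144 - 96) = √(-38 - 1850)*(-123) + 53 = √(-1888)*(-123) + 53 = (4*I*√118)*(-123) + 53 = -492*I*√118 + 53 = 53 - 492*I*√118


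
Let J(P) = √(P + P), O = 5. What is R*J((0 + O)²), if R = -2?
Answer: -10*√2 ≈ -14.142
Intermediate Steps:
J(P) = √2*√P (J(P) = √(2*P) = √2*√P)
R*J((0 + O)²) = -2*√2*√((0 + 5)²) = -2*√2*√(5²) = -2*√2*√25 = -2*√2*5 = -10*√2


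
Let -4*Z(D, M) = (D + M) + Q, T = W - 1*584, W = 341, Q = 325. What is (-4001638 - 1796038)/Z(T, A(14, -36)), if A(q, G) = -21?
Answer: 23190704/61 ≈ 3.8018e+5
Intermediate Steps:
T = -243 (T = 341 - 1*584 = 341 - 584 = -243)
Z(D, M) = -325/4 - D/4 - M/4 (Z(D, M) = -((D + M) + 325)/4 = -(325 + D + M)/4 = -325/4 - D/4 - M/4)
(-4001638 - 1796038)/Z(T, A(14, -36)) = (-4001638 - 1796038)/(-325/4 - 1/4*(-243) - 1/4*(-21)) = -5797676/(-325/4 + 243/4 + 21/4) = -5797676/(-61/4) = -5797676*(-4/61) = 23190704/61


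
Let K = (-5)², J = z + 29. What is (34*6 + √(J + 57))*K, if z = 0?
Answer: 5100 + 25*√86 ≈ 5331.8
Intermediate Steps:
J = 29 (J = 0 + 29 = 29)
K = 25
(34*6 + √(J + 57))*K = (34*6 + √(29 + 57))*25 = (204 + √86)*25 = 5100 + 25*√86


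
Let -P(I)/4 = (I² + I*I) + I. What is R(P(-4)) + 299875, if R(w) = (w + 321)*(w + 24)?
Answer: 281483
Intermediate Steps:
P(I) = -8*I² - 4*I (P(I) = -4*((I² + I*I) + I) = -4*((I² + I²) + I) = -4*(2*I² + I) = -4*(I + 2*I²) = -8*I² - 4*I)
R(w) = (24 + w)*(321 + w) (R(w) = (321 + w)*(24 + w) = (24 + w)*(321 + w))
R(P(-4)) + 299875 = (7704 + (-4*(-4)*(1 + 2*(-4)))² + 345*(-4*(-4)*(1 + 2*(-4)))) + 299875 = (7704 + (-4*(-4)*(1 - 8))² + 345*(-4*(-4)*(1 - 8))) + 299875 = (7704 + (-4*(-4)*(-7))² + 345*(-4*(-4)*(-7))) + 299875 = (7704 + (-112)² + 345*(-112)) + 299875 = (7704 + 12544 - 38640) + 299875 = -18392 + 299875 = 281483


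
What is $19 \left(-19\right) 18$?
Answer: $-6498$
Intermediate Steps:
$19 \left(-19\right) 18 = \left(-361\right) 18 = -6498$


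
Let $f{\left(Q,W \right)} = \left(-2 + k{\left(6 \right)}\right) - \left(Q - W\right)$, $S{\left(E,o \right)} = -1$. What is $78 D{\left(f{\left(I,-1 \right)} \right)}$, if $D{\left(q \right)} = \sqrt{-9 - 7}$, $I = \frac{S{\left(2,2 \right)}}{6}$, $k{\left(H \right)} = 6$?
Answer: $312 i \approx 312.0 i$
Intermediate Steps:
$I = - \frac{1}{6} \approx -0.16667$
$f{\left(Q,W \right)} = 4 + W - Q$ ($f{\left(Q,W \right)} = \left(-2 + 6\right) - \left(Q - W\right) = 4 - \left(Q - W\right) = 4 + W - Q$)
$D{\left(q \right)} = 4 i$ ($D{\left(q \right)} = \sqrt{-16} = 4 i$)
$78 D{\left(f{\left(I,-1 \right)} \right)} = 78 \cdot 4 i = 312 i$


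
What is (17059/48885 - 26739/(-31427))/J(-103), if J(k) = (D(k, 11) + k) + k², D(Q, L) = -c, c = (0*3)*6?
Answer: 54213212/474719448555 ≈ 0.00011420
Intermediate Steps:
c = 0 (c = 0*6 = 0)
D(Q, L) = 0 (D(Q, L) = -1*0 = 0)
J(k) = k + k² (J(k) = (0 + k) + k² = k + k²)
(17059/48885 - 26739/(-31427))/J(-103) = (17059/48885 - 26739/(-31427))/((-103*(1 - 103))) = (17059*(1/48885) - 26739*(-1/31427))/((-103*(-102))) = (17059/48885 + 26739/31427)/10506 = (1843249208/1536308895)*(1/10506) = 54213212/474719448555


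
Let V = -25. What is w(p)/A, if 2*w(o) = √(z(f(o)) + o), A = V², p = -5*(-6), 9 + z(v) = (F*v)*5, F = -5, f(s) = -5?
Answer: √146/1250 ≈ 0.0096664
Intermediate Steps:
z(v) = -9 - 25*v (z(v) = -9 - 5*v*5 = -9 - 25*v)
p = 30
A = 625 (A = (-25)² = 625)
w(o) = √(116 + o)/2 (w(o) = √((-9 - 25*(-5)) + o)/2 = √((-9 + 125) + o)/2 = √(116 + o)/2)
w(p)/A = (√(116 + 30)/2)/625 = (√146/2)*(1/625) = √146/1250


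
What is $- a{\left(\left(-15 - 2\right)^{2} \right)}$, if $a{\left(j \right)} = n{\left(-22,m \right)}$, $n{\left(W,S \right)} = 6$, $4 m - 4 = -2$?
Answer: $-6$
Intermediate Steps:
$m = \frac{1}{2}$ ($m = 1 + \frac{1}{4} \left(-2\right) = 1 - \frac{1}{2} = \frac{1}{2} \approx 0.5$)
$a{\left(j \right)} = 6$
$- a{\left(\left(-15 - 2\right)^{2} \right)} = \left(-1\right) 6 = -6$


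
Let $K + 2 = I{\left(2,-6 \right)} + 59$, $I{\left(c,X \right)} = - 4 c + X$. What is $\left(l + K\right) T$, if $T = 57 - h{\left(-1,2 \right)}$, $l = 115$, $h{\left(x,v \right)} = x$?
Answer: $9164$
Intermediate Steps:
$I{\left(c,X \right)} = X - 4 c$
$T = 58$ ($T = 57 - -1 = 57 + 1 = 58$)
$K = 43$ ($K = -2 + \left(\left(-6 - 8\right) + 59\right) = -2 + \left(-14 + 59\right) = -2 + 45 = 43$)
$\left(l + K\right) T = \left(115 + 43\right) 58 = 158 \cdot 58 = 9164$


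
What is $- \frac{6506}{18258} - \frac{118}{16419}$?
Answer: $- \frac{18162743}{49963017} \approx -0.36352$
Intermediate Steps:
$- \frac{6506}{18258} - \frac{118}{16419} = \left(-6506\right) \frac{1}{18258} - \frac{118}{16419} = - \frac{3253}{9129} - \frac{118}{16419} = - \frac{18162743}{49963017}$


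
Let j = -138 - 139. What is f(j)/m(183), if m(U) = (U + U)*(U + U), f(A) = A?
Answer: -277/133956 ≈ -0.0020678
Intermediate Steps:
j = -277
m(U) = 4*U² (m(U) = (2*U)*(2*U) = 4*U²)
f(j)/m(183) = -277/(4*183²) = -277/(4*33489) = -277/133956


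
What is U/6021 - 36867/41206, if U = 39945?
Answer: 474665821/82700442 ≈ 5.7396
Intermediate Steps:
U/6021 - 36867/41206 = 39945/6021 - 36867/41206 = 39945*(1/6021) - 36867*1/41206 = 13315/2007 - 36867/41206 = 474665821/82700442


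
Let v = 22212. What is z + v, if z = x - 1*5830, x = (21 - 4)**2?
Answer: 16671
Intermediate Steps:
x = 289 (x = 17**2 = 289)
z = -5541 (z = 289 - 1*5830 = 289 - 5830 = -5541)
z + v = -5541 + 22212 = 16671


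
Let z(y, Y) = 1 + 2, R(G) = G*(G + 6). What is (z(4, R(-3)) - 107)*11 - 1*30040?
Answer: -31184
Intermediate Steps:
R(G) = G*(6 + G)
z(y, Y) = 3
(z(4, R(-3)) - 107)*11 - 1*30040 = (3 - 107)*11 - 1*30040 = -104*11 - 30040 = -1144 - 30040 = -31184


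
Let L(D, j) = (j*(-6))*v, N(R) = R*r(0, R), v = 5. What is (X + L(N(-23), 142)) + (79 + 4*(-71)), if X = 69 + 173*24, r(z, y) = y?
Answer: -244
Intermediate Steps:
X = 4221 (X = 69 + 4152 = 4221)
N(R) = R² (N(R) = R*R = R²)
L(D, j) = -30*j (L(D, j) = (j*(-6))*5 = -6*j*5 = -30*j)
(X + L(N(-23), 142)) + (79 + 4*(-71)) = (4221 - 30*142) + (79 + 4*(-71)) = (4221 - 4260) + (79 - 284) = -39 - 205 = -244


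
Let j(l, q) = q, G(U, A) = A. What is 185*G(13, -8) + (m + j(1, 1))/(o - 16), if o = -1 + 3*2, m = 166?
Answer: -16447/11 ≈ -1495.2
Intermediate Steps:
o = 5 (o = -1 + 6 = 5)
185*G(13, -8) + (m + j(1, 1))/(o - 16) = 185*(-8) + (166 + 1)/(5 - 16) = -1480 + 167/(-11) = -1480 + 167*(-1/11) = -1480 - 167/11 = -16447/11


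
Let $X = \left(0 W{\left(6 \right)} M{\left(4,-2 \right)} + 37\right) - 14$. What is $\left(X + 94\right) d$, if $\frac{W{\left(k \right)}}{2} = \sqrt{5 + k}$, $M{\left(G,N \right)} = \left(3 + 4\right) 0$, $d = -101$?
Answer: $-11817$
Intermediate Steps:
$M{\left(G,N \right)} = 0$ ($M{\left(G,N \right)} = 7 \cdot 0 = 0$)
$W{\left(k \right)} = 2 \sqrt{5 + k}$
$X = 23$ ($X = \left(0 \cdot 2 \sqrt{5 + 6} \cdot 0 + 37\right) - 14 = \left(0 \cdot 2 \sqrt{11} \cdot 0 + 37\right) - 14 = \left(0 \cdot 0 + 37\right) - 14 = \left(0 + 37\right) - 14 = 37 - 14 = 23$)
$\left(X + 94\right) d = \left(23 + 94\right) \left(-101\right) = 117 \left(-101\right) = -11817$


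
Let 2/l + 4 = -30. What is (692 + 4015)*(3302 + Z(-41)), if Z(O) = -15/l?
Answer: 16742799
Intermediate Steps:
l = -1/17 (l = 2/(-4 - 30) = 2/(-34) = 2*(-1/34) = -1/17 ≈ -0.058824)
Z(O) = 255 (Z(O) = -15/(-1/17) = -15*(-17) = 255)
(692 + 4015)*(3302 + Z(-41)) = (692 + 4015)*(3302 + 255) = 4707*3557 = 16742799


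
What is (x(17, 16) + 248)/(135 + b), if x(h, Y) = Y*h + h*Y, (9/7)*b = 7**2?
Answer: 3564/779 ≈ 4.5751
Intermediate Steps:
b = 343/9 (b = (7/9)*7**2 = (7/9)*49 = 343/9 ≈ 38.111)
x(h, Y) = 2*Y*h (x(h, Y) = Y*h + Y*h = 2*Y*h)
(x(17, 16) + 248)/(135 + b) = (2*16*17 + 248)/(135 + 343/9) = (544 + 248)/(1558/9) = 792*(9/1558) = 3564/779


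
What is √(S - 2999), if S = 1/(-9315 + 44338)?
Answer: 2*I*√919651235362/35023 ≈ 54.763*I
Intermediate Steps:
S = 1/35023 ≈ 2.8553e-5
√(S - 2999) = √(1/35023 - 2999) = √(-105033976/35023) = 2*I*√919651235362/35023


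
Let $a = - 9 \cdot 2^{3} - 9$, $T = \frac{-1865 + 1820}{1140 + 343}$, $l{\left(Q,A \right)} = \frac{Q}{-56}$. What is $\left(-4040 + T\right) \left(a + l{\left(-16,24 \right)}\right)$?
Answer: $\frac{3385121225}{10381} \approx 3.2609 \cdot 10^{5}$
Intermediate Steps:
$l{\left(Q,A \right)} = - \frac{Q}{56}$ ($l{\left(Q,A \right)} = Q \left(- \frac{1}{56}\right) = - \frac{Q}{56}$)
$T = - \frac{45}{1483} \approx -0.030344$
$a = -81$ ($a = \left(-9\right) 8 - 9 = -72 - 9 = -81$)
$\left(-4040 + T\right) \left(a + l{\left(-16,24 \right)}\right) = \left(-4040 - \frac{45}{1483}\right) \left(-81 - - \frac{2}{7}\right) = - \frac{5991365 \left(-81 + \frac{2}{7}\right)}{1483} = \left(- \frac{5991365}{1483}\right) \left(- \frac{565}{7}\right) = \frac{3385121225}{10381}$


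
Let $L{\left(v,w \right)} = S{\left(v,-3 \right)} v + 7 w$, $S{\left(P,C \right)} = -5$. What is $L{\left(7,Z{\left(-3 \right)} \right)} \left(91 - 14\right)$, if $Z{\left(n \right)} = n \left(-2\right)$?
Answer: $539$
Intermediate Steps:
$Z{\left(n \right)} = - 2 n$
$L{\left(v,w \right)} = - 5 v + 7 w$
$L{\left(7,Z{\left(-3 \right)} \right)} \left(91 - 14\right) = \left(\left(-5\right) 7 + 7 \left(\left(-2\right) \left(-3\right)\right)\right) \left(91 - 14\right) = \left(-35 + 7 \cdot 6\right) 77 = \left(-35 + 42\right) 77 = 7 \cdot 77 = 539$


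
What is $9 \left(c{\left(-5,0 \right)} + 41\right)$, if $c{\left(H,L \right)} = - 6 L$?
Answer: $369$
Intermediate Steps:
$9 \left(c{\left(-5,0 \right)} + 41\right) = 9 \left(\left(-6\right) 0 + 41\right) = 9 \left(0 + 41\right) = 9 \cdot 41 = 369$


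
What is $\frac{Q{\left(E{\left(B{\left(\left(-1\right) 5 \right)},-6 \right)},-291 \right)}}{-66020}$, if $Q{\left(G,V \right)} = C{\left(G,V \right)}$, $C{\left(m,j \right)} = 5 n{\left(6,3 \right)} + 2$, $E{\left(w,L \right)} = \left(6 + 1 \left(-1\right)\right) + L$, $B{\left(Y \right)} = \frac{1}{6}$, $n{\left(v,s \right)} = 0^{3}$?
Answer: $- \frac{1}{33010} \approx -3.0294 \cdot 10^{-5}$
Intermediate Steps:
$n{\left(v,s \right)} = 0$
$B{\left(Y \right)} = \frac{1}{6}$
$E{\left(w,L \right)} = 5 + L$ ($E{\left(w,L \right)} = \left(6 - 1\right) + L = 5 + L$)
$C{\left(m,j \right)} = 2$ ($C{\left(m,j \right)} = 5 \cdot 0 + 2 = 0 + 2 = 2$)
$Q{\left(G,V \right)} = 2$
$\frac{Q{\left(E{\left(B{\left(\left(-1\right) 5 \right)},-6 \right)},-291 \right)}}{-66020} = \frac{2}{-66020} = 2 \left(- \frac{1}{66020}\right) = - \frac{1}{33010}$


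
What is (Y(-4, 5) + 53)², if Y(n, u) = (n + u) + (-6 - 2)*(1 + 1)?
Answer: 1444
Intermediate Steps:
Y(n, u) = -16 + n + u (Y(n, u) = (n + u) - 8*2 = (n + u) - 16 = -16 + n + u)
(Y(-4, 5) + 53)² = ((-16 - 4 + 5) + 53)² = (-15 + 53)² = 38² = 1444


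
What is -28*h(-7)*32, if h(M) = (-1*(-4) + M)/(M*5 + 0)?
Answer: -384/5 ≈ -76.800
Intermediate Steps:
h(M) = (4 + M)/(5*M) (h(M) = (4 + M)/(5*M + 0) = (4 + M)/((5*M)) = (4 + M)*(1/(5*M)) = (4 + M)/(5*M))
-28*h(-7)*32 = -28*(4 - 7)/(5*(-7))*32 = -28*(-1)*(-3)/(5*7)*32 = -28*3/35*32 = -12/5*32 = -384/5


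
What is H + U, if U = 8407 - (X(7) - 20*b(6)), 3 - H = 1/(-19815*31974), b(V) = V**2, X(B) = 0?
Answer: 5784446715301/633564810 ≈ 9130.0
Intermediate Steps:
H = 1900694431/633564810 (H = 3 - 1/((-19815)*31974) = 3 - (-1)/(19815*31974) = 3 - 1*(-1/633564810) = 3 + 1/633564810 = 1900694431/633564810 ≈ 3.0000)
U = 9127 (U = 8407 - (0 - 20*6**2) = 8407 - (0 - 20*36) = 8407 - (0 - 720) = 8407 - 1*(-720) = 8407 + 720 = 9127)
H + U = 1900694431/633564810 + 9127 = 5784446715301/633564810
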